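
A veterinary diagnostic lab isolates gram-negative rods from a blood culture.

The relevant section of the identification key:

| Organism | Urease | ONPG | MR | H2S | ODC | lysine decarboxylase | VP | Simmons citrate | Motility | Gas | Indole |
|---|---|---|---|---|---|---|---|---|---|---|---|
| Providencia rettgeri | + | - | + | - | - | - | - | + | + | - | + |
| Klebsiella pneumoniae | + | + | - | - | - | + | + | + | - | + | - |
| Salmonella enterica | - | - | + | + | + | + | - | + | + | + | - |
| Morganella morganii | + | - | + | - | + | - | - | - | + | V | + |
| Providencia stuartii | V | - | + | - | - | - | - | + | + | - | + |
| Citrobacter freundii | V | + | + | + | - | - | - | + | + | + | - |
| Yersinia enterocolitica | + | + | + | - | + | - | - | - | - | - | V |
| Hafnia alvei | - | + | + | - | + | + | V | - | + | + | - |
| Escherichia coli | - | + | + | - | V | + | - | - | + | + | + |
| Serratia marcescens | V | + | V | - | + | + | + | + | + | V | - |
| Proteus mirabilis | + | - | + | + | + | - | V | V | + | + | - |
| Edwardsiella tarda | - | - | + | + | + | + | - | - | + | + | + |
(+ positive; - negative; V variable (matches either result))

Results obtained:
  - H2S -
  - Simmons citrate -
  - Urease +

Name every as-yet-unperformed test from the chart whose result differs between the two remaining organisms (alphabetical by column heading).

Simmons citrate -: excludes 6 organisms — 6 left.
Urease +: excludes Hafnia alvei, Escherichia coli, Edwardsiella tarda — 3 left.
H2S -: excludes Proteus mirabilis — 2 left.
Two candidates remain: Morganella morganii and Yersinia enterocolitica.
  ONPG: Morganella morganii -, Yersinia enterocolitica + — discriminates.
  MR: + vs + — same for both, does not separate.
  ODC: + vs + — same for both, does not separate.
  lysine decarboxylase: - vs - — same for both, does not separate.
  VP: - vs - — same for both, does not separate.
  Motility: Morganella morganii +, Yersinia enterocolitica - — discriminates.
  Gas: V vs - — variable for at least one, does not separate.
  Indole: + vs V — variable for at least one, does not separate.

Motility, ONPG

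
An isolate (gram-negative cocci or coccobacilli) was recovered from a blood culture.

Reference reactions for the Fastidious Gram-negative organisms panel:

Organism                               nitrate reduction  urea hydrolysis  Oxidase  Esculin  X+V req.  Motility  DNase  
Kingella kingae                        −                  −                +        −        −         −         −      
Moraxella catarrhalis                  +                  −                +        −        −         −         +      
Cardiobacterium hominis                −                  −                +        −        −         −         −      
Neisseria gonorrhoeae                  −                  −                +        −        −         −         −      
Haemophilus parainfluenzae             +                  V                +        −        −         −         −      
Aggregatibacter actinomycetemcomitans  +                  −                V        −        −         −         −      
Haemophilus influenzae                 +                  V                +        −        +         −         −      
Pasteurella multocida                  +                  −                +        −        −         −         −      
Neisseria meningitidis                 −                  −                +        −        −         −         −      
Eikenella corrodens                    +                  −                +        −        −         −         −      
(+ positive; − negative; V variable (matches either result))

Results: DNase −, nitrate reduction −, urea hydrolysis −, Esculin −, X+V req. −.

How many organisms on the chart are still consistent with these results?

4

DNase −: excludes Moraxella catarrhalis — 9 left.
Esculin −: all 9 remaining candidates are consistent.
urea hydrolysis −: all 9 remaining candidates are consistent.
X+V req. −: excludes Haemophilus influenzae — 8 left.
nitrate reduction −: excludes Haemophilus parainfluenzae, Aggregatibacter actinomycetemcomitans, Pasteurella multocida, Eikenella corrodens — 4 left.
Still consistent: Cardiobacterium hominis, Kingella kingae, Neisseria gonorrhoeae, Neisseria meningitidis.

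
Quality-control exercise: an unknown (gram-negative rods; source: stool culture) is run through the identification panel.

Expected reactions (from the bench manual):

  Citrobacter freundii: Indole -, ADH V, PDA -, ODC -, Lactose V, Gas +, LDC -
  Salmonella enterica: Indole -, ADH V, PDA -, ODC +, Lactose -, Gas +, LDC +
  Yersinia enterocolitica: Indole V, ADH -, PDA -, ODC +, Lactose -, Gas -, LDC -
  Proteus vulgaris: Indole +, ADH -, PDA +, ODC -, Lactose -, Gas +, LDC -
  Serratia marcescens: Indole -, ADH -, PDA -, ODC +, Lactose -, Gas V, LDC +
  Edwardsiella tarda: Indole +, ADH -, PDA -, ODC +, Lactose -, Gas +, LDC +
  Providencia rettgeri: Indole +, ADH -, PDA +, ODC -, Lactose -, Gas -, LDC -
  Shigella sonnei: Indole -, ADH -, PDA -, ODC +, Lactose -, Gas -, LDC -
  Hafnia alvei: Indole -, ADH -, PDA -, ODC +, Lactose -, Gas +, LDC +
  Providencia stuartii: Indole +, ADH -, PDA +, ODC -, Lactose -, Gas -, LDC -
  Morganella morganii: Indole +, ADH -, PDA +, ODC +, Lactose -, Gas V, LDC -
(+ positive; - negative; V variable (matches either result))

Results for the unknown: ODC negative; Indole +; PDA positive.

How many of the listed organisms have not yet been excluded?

3

Indole +: excludes 5 organisms — 6 left.
ODC -: excludes Yersinia enterocolitica, Edwardsiella tarda, Morganella morganii — 3 left.
PDA +: all 3 remaining candidates are consistent.
Still consistent: Proteus vulgaris, Providencia rettgeri, Providencia stuartii.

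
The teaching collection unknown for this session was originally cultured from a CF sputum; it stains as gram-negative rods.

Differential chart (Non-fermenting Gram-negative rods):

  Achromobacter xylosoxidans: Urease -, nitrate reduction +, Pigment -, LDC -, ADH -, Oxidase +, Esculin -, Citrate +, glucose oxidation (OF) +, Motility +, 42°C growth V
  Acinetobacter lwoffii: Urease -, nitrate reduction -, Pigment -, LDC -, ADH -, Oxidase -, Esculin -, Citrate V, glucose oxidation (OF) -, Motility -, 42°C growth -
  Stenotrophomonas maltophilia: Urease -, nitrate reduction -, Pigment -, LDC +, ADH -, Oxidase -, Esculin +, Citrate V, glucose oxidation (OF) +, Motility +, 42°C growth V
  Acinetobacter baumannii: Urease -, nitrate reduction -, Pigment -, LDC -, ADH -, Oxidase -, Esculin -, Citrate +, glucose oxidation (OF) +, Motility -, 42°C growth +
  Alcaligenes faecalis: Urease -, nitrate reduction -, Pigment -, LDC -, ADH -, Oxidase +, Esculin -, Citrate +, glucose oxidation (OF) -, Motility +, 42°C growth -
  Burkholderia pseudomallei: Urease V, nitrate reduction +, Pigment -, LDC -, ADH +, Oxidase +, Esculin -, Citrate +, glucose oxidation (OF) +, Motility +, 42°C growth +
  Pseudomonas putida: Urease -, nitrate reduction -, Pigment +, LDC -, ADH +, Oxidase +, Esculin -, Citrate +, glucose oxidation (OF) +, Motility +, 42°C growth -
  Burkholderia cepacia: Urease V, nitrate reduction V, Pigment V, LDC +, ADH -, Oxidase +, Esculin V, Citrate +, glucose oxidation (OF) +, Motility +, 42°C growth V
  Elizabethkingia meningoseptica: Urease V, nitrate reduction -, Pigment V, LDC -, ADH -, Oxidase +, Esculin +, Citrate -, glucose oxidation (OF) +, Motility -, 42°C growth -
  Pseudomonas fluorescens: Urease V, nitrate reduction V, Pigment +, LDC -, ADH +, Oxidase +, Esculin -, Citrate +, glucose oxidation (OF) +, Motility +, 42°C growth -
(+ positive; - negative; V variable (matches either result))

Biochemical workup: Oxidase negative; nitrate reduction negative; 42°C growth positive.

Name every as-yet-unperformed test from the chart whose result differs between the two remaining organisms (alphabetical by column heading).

Esculin, LDC, Motility

Oxidase -: excludes 7 organisms — 3 left.
nitrate reduction -: all 3 remaining candidates are consistent.
42°C growth +: excludes Acinetobacter lwoffii — 2 left.
Two candidates remain: Acinetobacter baumannii and Stenotrophomonas maltophilia.
  Urease: - vs - — same for both, does not separate.
  Pigment: - vs - — same for both, does not separate.
  LDC: Acinetobacter baumannii -, Stenotrophomonas maltophilia + — discriminates.
  ADH: - vs - — same for both, does not separate.
  Esculin: Acinetobacter baumannii -, Stenotrophomonas maltophilia + — discriminates.
  Citrate: + vs V — variable for at least one, does not separate.
  glucose oxidation (OF): + vs + — same for both, does not separate.
  Motility: Acinetobacter baumannii -, Stenotrophomonas maltophilia + — discriminates.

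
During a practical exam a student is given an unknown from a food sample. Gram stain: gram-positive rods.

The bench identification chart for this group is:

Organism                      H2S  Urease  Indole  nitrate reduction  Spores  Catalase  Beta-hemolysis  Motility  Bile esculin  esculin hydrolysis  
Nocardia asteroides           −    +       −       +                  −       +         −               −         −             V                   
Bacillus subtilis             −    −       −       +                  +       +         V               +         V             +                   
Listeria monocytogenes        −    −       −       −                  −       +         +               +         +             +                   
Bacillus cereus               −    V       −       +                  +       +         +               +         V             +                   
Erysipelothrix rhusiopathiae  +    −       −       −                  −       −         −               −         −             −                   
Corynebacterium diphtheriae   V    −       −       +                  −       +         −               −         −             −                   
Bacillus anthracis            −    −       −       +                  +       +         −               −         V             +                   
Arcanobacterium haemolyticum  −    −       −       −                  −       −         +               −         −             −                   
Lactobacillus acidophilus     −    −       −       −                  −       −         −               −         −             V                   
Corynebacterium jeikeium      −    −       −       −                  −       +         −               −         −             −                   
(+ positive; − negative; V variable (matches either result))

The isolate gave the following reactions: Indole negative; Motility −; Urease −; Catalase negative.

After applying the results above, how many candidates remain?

Urease −: excludes Nocardia asteroides — 9 left.
Motility −: excludes Bacillus subtilis, Listeria monocytogenes, Bacillus cereus — 6 left.
Indole −: all 6 remaining candidates are consistent.
Catalase −: excludes Corynebacterium diphtheriae, Bacillus anthracis, Corynebacterium jeikeium — 3 left.
Still consistent: Arcanobacterium haemolyticum, Erysipelothrix rhusiopathiae, Lactobacillus acidophilus.

3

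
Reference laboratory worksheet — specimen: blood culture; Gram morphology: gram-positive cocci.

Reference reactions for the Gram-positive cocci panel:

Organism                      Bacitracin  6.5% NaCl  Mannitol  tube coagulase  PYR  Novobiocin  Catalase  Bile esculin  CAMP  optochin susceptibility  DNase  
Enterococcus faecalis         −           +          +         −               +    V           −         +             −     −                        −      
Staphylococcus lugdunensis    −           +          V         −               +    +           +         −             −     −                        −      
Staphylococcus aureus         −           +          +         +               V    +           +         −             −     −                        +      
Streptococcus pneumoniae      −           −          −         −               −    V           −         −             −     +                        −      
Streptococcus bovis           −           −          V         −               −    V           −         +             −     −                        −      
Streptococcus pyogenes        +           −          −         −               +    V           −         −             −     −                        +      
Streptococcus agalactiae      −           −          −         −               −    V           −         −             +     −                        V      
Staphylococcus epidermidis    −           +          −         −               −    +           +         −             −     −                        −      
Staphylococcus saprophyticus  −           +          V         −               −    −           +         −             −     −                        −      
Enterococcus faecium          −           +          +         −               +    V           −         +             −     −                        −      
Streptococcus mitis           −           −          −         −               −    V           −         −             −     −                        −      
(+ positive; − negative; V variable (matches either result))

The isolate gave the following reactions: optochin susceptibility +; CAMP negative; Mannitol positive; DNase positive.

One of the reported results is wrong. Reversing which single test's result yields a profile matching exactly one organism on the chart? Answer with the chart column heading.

optochin susceptibility

As reported, no row in the chart matches all 4 reactions.
Reversing optochin susceptibility (to −) → unique match: Staphylococcus aureus.
Reversing CAMP → still no organism matches.
Reversing DNase → still no organism matches.
Reversing Mannitol → still no organism matches.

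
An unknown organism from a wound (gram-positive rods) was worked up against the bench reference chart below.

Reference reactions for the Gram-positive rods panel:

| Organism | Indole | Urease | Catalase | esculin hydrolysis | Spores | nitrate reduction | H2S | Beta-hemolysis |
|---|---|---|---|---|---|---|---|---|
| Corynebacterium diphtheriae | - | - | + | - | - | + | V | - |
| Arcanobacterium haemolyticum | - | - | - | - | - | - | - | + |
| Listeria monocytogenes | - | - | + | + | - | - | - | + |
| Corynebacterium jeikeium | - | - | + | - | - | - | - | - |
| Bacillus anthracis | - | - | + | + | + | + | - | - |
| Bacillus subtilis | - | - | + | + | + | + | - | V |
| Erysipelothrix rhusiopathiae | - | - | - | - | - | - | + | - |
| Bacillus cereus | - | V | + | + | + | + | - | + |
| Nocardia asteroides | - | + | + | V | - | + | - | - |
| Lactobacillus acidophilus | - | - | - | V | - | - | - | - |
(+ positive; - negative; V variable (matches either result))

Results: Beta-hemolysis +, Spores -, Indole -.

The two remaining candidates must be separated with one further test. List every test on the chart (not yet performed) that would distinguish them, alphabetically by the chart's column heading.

Catalase, esculin hydrolysis

Indole -: all 10 remaining candidates are consistent.
Spores -: excludes Bacillus anthracis, Bacillus subtilis, Bacillus cereus — 7 left.
Beta-hemolysis +: excludes 5 organisms — 2 left.
Two candidates remain: Arcanobacterium haemolyticum and Listeria monocytogenes.
  Urease: - vs - — same for both, does not separate.
  Catalase: Arcanobacterium haemolyticum -, Listeria monocytogenes + — discriminates.
  esculin hydrolysis: Arcanobacterium haemolyticum -, Listeria monocytogenes + — discriminates.
  nitrate reduction: - vs - — same for both, does not separate.
  H2S: - vs - — same for both, does not separate.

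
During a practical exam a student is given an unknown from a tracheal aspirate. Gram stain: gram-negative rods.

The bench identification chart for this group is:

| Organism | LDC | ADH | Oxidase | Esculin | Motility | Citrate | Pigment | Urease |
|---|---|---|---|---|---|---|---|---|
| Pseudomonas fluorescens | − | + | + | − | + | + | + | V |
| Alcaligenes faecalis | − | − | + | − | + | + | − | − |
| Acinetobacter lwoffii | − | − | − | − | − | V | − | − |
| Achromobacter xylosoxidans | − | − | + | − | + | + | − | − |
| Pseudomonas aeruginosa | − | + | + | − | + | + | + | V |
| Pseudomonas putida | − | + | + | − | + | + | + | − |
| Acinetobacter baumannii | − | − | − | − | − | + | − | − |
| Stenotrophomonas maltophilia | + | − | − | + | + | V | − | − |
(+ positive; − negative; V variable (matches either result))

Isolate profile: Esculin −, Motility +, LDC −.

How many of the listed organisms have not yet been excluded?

Esculin −: excludes Stenotrophomonas maltophilia — 7 left.
Motility +: excludes Acinetobacter lwoffii, Acinetobacter baumannii — 5 left.
LDC −: all 5 remaining candidates are consistent.
Still consistent: Achromobacter xylosoxidans, Alcaligenes faecalis, Pseudomonas aeruginosa, Pseudomonas fluorescens, Pseudomonas putida.

5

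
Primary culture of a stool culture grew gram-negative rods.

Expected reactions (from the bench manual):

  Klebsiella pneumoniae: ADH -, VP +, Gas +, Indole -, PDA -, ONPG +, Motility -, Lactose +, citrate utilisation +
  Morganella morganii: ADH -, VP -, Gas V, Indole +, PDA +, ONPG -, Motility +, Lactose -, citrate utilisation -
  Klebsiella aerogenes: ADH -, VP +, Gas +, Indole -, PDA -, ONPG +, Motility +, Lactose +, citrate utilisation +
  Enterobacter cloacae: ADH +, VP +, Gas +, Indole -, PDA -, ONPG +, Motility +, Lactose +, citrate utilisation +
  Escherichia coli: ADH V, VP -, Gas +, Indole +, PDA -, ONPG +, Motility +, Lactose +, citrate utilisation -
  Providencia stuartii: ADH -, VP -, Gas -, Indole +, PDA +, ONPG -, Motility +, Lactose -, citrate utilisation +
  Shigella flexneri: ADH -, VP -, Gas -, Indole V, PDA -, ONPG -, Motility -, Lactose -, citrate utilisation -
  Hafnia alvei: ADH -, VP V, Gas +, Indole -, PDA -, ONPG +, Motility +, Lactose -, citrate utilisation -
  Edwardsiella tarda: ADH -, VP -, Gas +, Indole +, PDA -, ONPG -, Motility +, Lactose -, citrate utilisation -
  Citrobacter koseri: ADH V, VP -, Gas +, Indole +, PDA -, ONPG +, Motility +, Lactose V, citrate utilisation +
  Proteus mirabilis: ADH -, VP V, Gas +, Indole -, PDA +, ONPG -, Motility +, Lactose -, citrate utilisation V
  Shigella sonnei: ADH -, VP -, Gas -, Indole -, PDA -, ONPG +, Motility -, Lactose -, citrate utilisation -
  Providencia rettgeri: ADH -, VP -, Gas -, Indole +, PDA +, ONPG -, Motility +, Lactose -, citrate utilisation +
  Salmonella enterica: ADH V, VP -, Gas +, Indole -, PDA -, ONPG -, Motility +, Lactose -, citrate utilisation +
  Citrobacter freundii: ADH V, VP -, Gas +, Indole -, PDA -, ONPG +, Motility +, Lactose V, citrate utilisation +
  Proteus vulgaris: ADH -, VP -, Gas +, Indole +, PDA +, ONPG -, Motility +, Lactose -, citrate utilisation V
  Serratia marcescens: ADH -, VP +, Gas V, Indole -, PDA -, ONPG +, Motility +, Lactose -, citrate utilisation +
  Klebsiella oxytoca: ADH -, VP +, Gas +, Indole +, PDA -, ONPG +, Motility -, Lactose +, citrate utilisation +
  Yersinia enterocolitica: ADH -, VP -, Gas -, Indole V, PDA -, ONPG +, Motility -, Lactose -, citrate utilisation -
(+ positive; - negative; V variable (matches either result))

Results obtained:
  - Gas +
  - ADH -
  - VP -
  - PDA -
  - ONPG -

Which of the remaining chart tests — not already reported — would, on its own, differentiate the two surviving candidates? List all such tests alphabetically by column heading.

citrate utilisation, Indole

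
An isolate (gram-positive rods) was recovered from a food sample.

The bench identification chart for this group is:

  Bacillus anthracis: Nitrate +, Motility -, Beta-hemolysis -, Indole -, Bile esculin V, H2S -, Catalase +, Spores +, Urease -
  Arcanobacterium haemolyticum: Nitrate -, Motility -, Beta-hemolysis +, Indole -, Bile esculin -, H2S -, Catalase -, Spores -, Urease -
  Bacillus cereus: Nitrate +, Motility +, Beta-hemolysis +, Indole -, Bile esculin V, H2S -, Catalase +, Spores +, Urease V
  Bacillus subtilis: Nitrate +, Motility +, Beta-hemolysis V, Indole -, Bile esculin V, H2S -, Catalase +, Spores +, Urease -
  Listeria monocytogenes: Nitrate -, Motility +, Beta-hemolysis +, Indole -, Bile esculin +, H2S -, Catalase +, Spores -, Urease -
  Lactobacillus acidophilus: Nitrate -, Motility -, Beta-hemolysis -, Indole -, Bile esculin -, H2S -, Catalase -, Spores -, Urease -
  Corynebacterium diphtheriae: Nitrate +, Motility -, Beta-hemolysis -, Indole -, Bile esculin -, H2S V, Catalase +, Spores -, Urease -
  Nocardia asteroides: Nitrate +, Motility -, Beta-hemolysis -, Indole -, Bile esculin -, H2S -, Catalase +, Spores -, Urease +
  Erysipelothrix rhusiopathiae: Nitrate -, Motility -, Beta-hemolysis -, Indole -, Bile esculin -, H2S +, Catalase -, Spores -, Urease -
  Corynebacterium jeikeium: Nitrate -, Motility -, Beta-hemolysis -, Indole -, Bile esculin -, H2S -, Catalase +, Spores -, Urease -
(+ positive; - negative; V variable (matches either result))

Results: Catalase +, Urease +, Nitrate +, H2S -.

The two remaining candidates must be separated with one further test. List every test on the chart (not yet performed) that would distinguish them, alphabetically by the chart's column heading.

Nitrate +: excludes 5 organisms — 5 left.
H2S -: all 5 remaining candidates are consistent.
Catalase +: all 5 remaining candidates are consistent.
Urease +: excludes Bacillus anthracis, Bacillus subtilis, Corynebacterium diphtheriae — 2 left.
Two candidates remain: Bacillus cereus and Nocardia asteroides.
  Motility: Bacillus cereus +, Nocardia asteroides - — discriminates.
  Beta-hemolysis: Bacillus cereus +, Nocardia asteroides - — discriminates.
  Indole: - vs - — same for both, does not separate.
  Bile esculin: V vs - — variable for at least one, does not separate.
  Spores: Bacillus cereus +, Nocardia asteroides - — discriminates.

Beta-hemolysis, Motility, Spores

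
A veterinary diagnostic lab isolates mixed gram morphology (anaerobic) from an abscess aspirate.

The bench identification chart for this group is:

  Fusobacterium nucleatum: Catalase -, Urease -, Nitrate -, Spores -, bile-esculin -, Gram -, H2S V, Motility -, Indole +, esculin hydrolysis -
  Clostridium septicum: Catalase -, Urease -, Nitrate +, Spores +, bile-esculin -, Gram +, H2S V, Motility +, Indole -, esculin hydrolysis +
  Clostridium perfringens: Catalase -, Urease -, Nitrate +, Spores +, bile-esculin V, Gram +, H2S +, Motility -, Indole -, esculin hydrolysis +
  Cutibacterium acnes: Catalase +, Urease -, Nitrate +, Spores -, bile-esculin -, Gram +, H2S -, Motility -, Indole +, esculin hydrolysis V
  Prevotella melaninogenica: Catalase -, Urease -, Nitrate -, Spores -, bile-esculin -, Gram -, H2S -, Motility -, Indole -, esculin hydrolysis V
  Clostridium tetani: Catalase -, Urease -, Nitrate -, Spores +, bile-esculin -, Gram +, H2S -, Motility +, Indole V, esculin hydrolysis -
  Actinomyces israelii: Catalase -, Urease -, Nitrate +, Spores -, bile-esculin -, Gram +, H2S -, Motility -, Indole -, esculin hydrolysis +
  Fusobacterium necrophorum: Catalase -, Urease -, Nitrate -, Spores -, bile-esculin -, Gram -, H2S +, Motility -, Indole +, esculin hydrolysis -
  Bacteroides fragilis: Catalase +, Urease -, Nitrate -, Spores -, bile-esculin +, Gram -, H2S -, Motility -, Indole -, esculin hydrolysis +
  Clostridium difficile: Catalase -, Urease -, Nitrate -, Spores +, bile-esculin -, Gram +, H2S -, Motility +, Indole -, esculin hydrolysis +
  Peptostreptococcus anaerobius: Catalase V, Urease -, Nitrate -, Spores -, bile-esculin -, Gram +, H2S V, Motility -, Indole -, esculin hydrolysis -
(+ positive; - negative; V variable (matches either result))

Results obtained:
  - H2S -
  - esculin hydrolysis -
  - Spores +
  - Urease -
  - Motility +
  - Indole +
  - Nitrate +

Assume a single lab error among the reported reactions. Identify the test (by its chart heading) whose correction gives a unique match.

As reported, no row in the chart matches all 7 reactions.
Reversing Nitrate (to -) → unique match: Clostridium tetani.
Reversing Indole → still no organism matches.
Reversing H2S → still no organism matches.
Reversing Urease → still no organism matches.
Reversing Spores → still no organism matches.
Reversing Motility → still no organism matches.
Reversing esculin hydrolysis → still no organism matches.

Nitrate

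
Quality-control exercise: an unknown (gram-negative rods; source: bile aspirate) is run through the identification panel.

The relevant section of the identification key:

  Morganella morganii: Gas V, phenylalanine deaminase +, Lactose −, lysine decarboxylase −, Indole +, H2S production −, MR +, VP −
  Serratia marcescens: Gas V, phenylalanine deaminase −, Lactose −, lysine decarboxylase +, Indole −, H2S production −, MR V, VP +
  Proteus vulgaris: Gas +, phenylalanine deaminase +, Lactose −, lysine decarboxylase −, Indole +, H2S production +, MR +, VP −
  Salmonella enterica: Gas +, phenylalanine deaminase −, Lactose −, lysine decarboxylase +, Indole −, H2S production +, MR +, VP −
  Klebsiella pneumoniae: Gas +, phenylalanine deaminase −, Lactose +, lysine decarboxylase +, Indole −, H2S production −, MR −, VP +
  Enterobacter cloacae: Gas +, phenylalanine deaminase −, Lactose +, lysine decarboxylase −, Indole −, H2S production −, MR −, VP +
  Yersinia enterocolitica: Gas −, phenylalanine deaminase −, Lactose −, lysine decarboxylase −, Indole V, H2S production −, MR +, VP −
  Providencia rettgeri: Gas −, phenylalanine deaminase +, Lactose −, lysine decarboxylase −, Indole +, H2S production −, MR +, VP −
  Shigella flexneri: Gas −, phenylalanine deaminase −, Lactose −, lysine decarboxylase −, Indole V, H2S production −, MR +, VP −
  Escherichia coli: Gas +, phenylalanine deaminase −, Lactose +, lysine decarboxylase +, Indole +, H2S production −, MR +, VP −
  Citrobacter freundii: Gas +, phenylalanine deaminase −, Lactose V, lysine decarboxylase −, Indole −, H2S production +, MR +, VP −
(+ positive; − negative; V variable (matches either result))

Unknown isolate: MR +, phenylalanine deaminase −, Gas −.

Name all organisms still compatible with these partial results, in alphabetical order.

Serratia marcescens, Shigella flexneri, Yersinia enterocolitica

Gas −: excludes 6 organisms — 5 left.
MR +: all 5 remaining candidates are consistent.
phenylalanine deaminase −: excludes Morganella morganii, Providencia rettgeri — 3 left.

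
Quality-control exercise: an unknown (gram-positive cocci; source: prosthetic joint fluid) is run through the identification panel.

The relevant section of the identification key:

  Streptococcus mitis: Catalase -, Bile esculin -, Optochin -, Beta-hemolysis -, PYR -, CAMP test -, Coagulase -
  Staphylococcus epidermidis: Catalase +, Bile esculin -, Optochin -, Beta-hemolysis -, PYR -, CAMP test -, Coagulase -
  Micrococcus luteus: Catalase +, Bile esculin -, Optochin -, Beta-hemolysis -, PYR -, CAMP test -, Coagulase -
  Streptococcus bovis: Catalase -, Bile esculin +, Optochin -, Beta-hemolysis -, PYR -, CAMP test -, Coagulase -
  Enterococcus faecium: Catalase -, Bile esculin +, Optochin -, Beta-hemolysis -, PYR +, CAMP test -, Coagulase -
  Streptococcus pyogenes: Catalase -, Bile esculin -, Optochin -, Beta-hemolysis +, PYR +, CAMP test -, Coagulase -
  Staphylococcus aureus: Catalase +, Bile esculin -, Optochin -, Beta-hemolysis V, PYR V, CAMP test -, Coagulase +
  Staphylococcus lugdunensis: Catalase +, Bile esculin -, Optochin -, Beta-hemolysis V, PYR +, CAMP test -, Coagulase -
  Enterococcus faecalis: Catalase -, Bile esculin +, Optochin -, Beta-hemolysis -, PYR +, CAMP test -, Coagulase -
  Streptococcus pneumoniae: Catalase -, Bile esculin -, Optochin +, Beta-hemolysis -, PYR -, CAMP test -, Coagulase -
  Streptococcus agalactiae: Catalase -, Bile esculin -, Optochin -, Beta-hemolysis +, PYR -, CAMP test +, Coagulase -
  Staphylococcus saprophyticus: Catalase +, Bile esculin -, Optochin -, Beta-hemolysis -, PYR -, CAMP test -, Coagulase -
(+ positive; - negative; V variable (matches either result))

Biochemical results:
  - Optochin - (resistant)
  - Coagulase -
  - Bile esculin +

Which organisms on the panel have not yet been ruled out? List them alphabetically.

Enterococcus faecalis, Enterococcus faecium, Streptococcus bovis

Optochin -: excludes Streptococcus pneumoniae — 11 left.
Bile esculin +: excludes 8 organisms — 3 left.
Coagulase -: all 3 remaining candidates are consistent.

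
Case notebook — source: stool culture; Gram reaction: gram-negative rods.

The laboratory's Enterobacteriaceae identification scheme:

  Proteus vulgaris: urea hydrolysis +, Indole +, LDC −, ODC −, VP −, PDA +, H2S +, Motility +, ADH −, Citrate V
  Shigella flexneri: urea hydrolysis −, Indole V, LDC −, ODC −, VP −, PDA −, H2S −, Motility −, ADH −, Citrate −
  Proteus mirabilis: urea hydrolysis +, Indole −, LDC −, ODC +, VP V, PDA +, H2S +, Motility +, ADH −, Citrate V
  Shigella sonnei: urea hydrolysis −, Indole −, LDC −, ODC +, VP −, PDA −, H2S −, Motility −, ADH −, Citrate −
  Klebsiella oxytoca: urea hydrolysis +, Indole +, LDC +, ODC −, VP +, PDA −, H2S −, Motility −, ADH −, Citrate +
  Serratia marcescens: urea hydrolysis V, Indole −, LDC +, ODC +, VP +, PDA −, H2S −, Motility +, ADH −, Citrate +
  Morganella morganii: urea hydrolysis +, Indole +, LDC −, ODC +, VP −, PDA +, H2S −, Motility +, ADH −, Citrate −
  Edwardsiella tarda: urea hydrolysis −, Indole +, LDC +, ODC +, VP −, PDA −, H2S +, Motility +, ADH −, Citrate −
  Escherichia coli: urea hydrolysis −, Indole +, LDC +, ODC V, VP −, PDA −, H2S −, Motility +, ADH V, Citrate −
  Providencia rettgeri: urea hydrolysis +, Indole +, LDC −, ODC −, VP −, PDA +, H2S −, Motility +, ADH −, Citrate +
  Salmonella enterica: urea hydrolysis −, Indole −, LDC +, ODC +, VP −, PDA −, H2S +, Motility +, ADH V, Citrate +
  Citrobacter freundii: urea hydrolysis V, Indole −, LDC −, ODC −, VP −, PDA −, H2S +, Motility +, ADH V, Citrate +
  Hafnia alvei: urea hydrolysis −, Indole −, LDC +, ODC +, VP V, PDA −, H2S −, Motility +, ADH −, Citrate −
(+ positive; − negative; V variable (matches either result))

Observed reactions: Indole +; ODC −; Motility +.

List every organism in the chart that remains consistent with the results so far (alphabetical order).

Escherichia coli, Proteus vulgaris, Providencia rettgeri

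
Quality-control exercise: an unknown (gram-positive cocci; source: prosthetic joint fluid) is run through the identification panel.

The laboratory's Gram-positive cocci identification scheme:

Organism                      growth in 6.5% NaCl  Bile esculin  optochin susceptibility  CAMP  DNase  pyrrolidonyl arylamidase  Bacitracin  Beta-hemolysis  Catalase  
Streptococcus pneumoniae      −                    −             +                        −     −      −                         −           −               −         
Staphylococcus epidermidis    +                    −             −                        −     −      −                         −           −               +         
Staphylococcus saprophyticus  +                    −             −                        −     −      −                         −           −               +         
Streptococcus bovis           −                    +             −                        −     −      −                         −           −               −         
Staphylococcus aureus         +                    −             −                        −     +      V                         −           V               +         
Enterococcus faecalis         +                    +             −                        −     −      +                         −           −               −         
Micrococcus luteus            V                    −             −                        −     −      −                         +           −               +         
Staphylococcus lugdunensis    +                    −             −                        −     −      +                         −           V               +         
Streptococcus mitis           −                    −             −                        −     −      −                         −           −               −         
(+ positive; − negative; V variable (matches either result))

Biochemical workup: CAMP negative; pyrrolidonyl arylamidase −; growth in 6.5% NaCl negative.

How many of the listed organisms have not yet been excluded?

pyrrolidonyl arylamidase −: excludes Enterococcus faecalis, Staphylococcus lugdunensis — 7 left.
growth in 6.5% NaCl −: excludes Staphylococcus epidermidis, Staphylococcus saprophyticus, Staphylococcus aureus — 4 left.
CAMP −: all 4 remaining candidates are consistent.
Still consistent: Micrococcus luteus, Streptococcus bovis, Streptococcus mitis, Streptococcus pneumoniae.

4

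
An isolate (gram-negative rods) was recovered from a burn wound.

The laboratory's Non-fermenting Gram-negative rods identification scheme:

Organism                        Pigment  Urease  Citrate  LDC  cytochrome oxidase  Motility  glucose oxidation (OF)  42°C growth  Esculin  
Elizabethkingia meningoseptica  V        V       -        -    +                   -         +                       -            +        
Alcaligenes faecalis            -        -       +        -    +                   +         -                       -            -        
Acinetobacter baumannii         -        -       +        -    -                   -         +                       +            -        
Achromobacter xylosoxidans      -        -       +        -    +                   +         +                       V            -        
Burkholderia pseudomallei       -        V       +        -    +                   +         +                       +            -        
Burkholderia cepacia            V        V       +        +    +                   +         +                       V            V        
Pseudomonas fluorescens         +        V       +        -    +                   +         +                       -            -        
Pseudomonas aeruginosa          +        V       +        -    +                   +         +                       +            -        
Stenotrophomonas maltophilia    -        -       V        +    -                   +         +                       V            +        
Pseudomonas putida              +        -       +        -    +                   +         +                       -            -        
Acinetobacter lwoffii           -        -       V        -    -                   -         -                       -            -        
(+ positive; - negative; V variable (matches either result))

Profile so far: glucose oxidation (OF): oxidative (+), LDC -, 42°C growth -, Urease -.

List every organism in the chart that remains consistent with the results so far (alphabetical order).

Achromobacter xylosoxidans, Elizabethkingia meningoseptica, Pseudomonas fluorescens, Pseudomonas putida

glucose oxidation (OF) +: excludes Alcaligenes faecalis, Acinetobacter lwoffii — 9 left.
LDC -: excludes Burkholderia cepacia, Stenotrophomonas maltophilia — 7 left.
Urease -: all 7 remaining candidates are consistent.
42°C growth -: excludes Acinetobacter baumannii, Burkholderia pseudomallei, Pseudomonas aeruginosa — 4 left.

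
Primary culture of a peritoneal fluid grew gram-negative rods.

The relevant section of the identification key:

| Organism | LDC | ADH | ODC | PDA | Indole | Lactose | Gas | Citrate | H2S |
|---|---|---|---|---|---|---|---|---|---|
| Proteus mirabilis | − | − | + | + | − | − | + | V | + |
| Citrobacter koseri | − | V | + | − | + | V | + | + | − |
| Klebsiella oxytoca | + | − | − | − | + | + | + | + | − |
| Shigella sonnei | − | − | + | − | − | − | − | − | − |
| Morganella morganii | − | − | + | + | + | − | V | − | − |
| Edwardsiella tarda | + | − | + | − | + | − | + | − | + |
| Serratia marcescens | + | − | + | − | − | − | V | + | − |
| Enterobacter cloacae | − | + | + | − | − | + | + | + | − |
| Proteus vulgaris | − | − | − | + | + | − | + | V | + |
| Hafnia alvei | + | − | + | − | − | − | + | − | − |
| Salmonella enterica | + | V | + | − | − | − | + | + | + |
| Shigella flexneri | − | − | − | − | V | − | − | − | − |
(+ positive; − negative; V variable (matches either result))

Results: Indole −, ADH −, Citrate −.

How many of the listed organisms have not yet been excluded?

4

ADH −: excludes Enterobacter cloacae — 11 left.
Citrate −: excludes Citrobacter koseri, Klebsiella oxytoca, Serratia marcescens, Salmonella enterica — 7 left.
Indole −: excludes Morganella morganii, Edwardsiella tarda, Proteus vulgaris — 4 left.
Still consistent: Hafnia alvei, Proteus mirabilis, Shigella flexneri, Shigella sonnei.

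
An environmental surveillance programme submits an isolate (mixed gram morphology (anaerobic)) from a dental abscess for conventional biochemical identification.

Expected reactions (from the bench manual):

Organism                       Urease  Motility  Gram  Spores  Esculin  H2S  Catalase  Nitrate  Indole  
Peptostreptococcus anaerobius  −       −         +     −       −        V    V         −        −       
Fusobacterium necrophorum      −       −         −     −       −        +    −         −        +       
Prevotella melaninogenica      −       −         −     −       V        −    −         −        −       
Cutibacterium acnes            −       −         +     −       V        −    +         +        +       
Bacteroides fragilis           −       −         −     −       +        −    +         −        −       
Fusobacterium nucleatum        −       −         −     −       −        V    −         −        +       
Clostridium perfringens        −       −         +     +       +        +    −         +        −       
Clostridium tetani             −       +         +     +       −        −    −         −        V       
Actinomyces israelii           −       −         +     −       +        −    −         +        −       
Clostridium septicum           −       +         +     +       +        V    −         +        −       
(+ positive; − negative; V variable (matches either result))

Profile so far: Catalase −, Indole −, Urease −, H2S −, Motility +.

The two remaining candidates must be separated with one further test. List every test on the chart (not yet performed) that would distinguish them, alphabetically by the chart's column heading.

Esculin, Nitrate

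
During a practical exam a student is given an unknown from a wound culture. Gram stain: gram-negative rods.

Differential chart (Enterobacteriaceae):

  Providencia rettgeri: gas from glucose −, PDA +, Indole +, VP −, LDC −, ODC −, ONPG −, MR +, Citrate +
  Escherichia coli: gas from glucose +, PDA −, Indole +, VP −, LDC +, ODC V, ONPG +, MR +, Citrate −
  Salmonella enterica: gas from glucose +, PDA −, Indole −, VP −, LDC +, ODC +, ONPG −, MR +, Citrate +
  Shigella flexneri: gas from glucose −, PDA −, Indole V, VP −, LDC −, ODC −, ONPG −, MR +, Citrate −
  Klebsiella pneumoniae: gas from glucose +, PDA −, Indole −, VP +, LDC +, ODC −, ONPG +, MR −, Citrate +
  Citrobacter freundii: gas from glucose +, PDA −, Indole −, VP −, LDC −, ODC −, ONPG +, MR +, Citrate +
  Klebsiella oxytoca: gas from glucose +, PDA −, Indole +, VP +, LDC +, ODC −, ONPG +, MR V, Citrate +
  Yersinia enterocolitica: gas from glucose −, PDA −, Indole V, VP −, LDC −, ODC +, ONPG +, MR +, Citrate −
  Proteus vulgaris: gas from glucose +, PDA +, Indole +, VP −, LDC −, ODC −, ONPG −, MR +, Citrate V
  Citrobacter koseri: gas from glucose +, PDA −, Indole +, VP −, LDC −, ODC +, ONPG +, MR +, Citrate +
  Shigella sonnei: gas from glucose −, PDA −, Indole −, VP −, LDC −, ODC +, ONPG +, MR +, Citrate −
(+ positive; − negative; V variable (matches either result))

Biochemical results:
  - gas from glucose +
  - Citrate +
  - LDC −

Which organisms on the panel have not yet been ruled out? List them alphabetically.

Citrobacter freundii, Citrobacter koseri, Proteus vulgaris

Citrate +: excludes Escherichia coli, Shigella flexneri, Yersinia enterocolitica, Shigella sonnei — 7 left.
LDC −: excludes Salmonella enterica, Klebsiella pneumoniae, Klebsiella oxytoca — 4 left.
gas from glucose +: excludes Providencia rettgeri — 3 left.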